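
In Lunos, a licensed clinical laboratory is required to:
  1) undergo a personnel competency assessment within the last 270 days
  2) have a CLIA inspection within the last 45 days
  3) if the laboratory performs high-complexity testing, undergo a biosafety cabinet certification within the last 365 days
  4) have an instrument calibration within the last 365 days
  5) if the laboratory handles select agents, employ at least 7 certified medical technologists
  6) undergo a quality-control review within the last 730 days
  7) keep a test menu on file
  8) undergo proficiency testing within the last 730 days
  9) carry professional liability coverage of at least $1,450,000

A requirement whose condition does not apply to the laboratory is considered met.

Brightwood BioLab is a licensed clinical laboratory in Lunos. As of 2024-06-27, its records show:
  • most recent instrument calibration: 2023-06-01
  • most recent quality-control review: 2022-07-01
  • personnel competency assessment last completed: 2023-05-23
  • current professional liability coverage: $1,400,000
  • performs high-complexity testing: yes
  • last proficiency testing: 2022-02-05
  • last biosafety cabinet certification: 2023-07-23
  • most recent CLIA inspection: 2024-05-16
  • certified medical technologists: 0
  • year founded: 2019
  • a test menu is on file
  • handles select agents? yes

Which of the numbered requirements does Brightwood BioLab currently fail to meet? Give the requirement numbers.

1. personnel competency assessment 401 days ago vs limit 270 → not met
2. CLIA inspection 42 days ago vs limit 45 → met
3. condition 'performs high-complexity testing' holds; biosafety cabinet certification 340 days ago vs limit 365 → met
4. instrument calibration 392 days ago vs limit 365 → not met
5. condition 'handles select agents' holds; certified medical technologists 0 < 7 → not met
6. quality-control review 727 days ago vs limit 730 → met
7. test menu present → met
8. proficiency testing 873 days ago vs limit 730 → not met
9. professional liability coverage $1,400,000 < $1,450,000 → not met
Not met: 1, 4, 5, 8, 9

1, 4, 5, 8, 9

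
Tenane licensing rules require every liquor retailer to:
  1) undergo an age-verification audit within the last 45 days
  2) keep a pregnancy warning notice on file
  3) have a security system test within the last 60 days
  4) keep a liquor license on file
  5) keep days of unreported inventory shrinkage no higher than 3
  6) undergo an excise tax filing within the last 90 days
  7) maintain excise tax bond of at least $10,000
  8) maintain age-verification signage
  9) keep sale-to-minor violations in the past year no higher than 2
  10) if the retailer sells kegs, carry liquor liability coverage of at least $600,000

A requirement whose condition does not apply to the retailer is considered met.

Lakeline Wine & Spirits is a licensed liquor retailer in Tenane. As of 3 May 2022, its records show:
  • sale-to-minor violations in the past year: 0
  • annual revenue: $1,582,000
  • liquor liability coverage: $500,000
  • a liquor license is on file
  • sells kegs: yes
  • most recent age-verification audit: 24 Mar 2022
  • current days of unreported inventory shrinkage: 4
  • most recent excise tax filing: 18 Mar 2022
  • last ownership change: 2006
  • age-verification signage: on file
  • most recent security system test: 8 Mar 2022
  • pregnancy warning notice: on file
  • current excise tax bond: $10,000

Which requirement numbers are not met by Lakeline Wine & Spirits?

1. age-verification audit 40 days ago vs limit 45 → met
2. pregnancy warning notice present → met
3. security system test 56 days ago vs limit 60 → met
4. liquor license present → met
5. days of unreported inventory shrinkage 4 > 3 → not met
6. excise tax filing 46 days ago vs limit 90 → met
7. excise tax bond $10,000 ≥ $10,000 → met
8. age-verification signage present → met
9. sale-to-minor violations in the past year 0 ≤ 2 → met
10. condition 'sells kegs' holds; liquor liability coverage $500,000 < $600,000 → not met
Not met: 5, 10

5, 10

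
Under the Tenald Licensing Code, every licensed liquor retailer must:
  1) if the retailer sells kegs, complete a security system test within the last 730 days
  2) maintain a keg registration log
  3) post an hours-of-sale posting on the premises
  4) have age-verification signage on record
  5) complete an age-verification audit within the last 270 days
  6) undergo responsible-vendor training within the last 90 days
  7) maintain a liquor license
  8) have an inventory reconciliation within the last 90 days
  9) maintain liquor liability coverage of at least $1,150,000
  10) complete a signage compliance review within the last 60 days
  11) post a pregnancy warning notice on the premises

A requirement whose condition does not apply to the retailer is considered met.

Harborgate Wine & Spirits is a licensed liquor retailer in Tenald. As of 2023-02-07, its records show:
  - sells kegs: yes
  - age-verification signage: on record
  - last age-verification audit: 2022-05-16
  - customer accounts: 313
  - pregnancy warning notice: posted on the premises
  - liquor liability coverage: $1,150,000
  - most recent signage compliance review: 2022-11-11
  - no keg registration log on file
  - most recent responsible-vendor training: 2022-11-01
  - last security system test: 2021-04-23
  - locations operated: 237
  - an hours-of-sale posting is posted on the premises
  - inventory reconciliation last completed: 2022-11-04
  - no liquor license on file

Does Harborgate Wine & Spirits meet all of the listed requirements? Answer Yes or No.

No

1. condition 'sells kegs' holds; security system test 655 days ago vs limit 730 → met
2. keg registration log absent → not met
3. hours-of-sale posting present → met
4. age-verification signage present → met
5. age-verification audit 267 days ago vs limit 270 → met
6. responsible-vendor training 98 days ago vs limit 90 → not met
7. liquor license absent → not met
8. inventory reconciliation 95 days ago vs limit 90 → not met
9. liquor liability coverage $1,150,000 ≥ $1,150,000 → met
10. signage compliance review 88 days ago vs limit 60 → not met
11. pregnancy warning notice present → met
Not met: 2, 6, 7, 8, 10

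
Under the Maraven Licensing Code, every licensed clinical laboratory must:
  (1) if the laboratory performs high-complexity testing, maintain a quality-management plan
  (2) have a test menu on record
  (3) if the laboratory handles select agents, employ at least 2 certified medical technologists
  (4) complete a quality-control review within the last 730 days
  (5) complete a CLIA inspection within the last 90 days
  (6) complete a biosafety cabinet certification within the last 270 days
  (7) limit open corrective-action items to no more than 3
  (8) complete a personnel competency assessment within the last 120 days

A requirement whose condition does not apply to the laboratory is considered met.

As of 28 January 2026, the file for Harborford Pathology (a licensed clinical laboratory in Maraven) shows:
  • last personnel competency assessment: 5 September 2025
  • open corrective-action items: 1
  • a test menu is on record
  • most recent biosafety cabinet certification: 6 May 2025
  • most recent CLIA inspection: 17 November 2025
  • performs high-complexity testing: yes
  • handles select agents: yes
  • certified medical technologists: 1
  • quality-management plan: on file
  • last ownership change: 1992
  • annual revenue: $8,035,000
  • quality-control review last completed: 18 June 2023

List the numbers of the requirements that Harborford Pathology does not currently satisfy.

3, 4, 8

1. condition 'performs high-complexity testing' holds; quality-management plan present → met
2. test menu present → met
3. condition 'handles select agents' holds; certified medical technologists 1 < 2 → not met
4. quality-control review 955 days ago vs limit 730 → not met
5. CLIA inspection 72 days ago vs limit 90 → met
6. biosafety cabinet certification 267 days ago vs limit 270 → met
7. open corrective-action items 1 ≤ 3 → met
8. personnel competency assessment 145 days ago vs limit 120 → not met
Not met: 3, 4, 8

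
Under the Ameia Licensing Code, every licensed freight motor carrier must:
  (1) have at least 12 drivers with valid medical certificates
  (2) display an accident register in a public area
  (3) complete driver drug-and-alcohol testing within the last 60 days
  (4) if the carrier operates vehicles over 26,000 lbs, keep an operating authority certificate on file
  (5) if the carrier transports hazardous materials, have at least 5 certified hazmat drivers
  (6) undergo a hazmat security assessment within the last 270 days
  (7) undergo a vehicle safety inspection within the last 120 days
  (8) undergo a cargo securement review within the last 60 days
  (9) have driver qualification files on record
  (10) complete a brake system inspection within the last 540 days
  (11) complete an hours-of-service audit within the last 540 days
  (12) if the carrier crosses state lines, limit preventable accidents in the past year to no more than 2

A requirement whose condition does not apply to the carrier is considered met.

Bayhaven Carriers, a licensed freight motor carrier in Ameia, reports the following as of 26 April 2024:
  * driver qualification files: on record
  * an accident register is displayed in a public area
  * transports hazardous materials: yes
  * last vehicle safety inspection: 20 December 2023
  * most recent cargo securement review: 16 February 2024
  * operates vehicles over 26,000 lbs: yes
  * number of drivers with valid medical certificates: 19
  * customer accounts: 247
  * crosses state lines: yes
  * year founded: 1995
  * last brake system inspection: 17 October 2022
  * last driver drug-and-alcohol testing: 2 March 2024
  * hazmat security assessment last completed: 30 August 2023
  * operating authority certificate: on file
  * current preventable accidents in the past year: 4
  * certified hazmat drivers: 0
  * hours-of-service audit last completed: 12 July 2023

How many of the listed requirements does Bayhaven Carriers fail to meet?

1. drivers with valid medical certificates 19 ≥ 12 → met
2. accident register present → met
3. driver drug-and-alcohol testing 55 days ago vs limit 60 → met
4. condition 'operates vehicles over 26,000 lbs' holds; operating authority certificate present → met
5. condition 'transports hazardous materials' holds; certified hazmat drivers 0 < 5 → not met
6. hazmat security assessment 240 days ago vs limit 270 → met
7. vehicle safety inspection 128 days ago vs limit 120 → not met
8. cargo securement review 70 days ago vs limit 60 → not met
9. driver qualification files present → met
10. brake system inspection 557 days ago vs limit 540 → not met
11. hours-of-service audit 289 days ago vs limit 540 → met
12. condition 'crosses state lines' holds; preventable accidents in the past year 4 > 2 → not met
Not met: 5 of 12

5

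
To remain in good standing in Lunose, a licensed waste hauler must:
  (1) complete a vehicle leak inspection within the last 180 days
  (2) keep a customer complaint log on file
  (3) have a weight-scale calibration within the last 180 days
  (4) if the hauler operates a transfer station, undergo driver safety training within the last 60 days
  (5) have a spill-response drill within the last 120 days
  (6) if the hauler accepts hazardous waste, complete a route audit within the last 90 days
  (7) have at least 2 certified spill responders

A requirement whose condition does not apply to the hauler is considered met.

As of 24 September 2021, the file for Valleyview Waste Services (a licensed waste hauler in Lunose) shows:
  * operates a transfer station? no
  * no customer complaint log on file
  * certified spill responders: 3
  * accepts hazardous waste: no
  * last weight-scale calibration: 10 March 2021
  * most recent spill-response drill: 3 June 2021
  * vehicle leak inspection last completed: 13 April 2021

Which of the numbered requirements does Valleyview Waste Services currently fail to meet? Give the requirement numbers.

1. vehicle leak inspection 164 days ago vs limit 180 → met
2. customer complaint log absent → not met
3. weight-scale calibration 198 days ago vs limit 180 → not met
4. condition 'operates a transfer station' does not hold → requirement n/a → met
5. spill-response drill 113 days ago vs limit 120 → met
6. condition 'accepts hazardous waste' does not hold → requirement n/a → met
7. certified spill responders 3 ≥ 2 → met
Not met: 2, 3

2, 3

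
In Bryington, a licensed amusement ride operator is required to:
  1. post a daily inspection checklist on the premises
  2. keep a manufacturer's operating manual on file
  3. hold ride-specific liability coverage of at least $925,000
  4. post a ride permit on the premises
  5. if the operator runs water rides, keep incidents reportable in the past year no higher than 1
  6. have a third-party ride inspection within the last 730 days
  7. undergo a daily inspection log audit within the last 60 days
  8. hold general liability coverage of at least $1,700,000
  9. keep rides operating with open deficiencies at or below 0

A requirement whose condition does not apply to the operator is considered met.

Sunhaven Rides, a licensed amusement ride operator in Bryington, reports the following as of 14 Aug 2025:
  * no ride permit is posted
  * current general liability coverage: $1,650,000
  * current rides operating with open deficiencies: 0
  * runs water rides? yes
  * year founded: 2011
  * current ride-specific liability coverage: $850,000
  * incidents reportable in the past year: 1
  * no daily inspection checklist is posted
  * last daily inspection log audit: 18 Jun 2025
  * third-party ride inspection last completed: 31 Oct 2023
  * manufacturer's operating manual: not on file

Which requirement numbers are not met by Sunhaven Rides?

1, 2, 3, 4, 8

1. daily inspection checklist absent → not met
2. manufacturer's operating manual absent → not met
3. ride-specific liability coverage $850,000 < $925,000 → not met
4. ride permit absent → not met
5. condition 'runs water rides' holds; incidents reportable in the past year 1 ≤ 1 → met
6. third-party ride inspection 653 days ago vs limit 730 → met
7. daily inspection log audit 57 days ago vs limit 60 → met
8. general liability coverage $1,650,000 < $1,700,000 → not met
9. rides operating with open deficiencies 0 ≤ 0 → met
Not met: 1, 2, 3, 4, 8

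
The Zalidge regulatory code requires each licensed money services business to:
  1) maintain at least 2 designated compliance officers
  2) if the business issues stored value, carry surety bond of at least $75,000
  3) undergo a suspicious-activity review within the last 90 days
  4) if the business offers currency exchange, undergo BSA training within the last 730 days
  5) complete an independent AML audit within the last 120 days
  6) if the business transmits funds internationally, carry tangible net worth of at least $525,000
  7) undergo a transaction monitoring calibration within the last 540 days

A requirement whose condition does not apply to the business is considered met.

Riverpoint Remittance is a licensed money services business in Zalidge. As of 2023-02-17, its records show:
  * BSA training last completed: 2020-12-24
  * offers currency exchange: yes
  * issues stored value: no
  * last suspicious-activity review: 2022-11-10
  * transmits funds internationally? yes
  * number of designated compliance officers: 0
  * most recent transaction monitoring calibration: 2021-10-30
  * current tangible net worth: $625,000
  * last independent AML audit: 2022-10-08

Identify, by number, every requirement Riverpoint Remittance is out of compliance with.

1, 3, 4, 5

1. designated compliance officers 0 < 2 → not met
2. condition 'issues stored value' does not hold → requirement n/a → met
3. suspicious-activity review 99 days ago vs limit 90 → not met
4. condition 'offers currency exchange' holds; BSA training 785 days ago vs limit 730 → not met
5. independent AML audit 132 days ago vs limit 120 → not met
6. condition 'transmits funds internationally' holds; tangible net worth $625,000 ≥ $525,000 → met
7. transaction monitoring calibration 475 days ago vs limit 540 → met
Not met: 1, 3, 4, 5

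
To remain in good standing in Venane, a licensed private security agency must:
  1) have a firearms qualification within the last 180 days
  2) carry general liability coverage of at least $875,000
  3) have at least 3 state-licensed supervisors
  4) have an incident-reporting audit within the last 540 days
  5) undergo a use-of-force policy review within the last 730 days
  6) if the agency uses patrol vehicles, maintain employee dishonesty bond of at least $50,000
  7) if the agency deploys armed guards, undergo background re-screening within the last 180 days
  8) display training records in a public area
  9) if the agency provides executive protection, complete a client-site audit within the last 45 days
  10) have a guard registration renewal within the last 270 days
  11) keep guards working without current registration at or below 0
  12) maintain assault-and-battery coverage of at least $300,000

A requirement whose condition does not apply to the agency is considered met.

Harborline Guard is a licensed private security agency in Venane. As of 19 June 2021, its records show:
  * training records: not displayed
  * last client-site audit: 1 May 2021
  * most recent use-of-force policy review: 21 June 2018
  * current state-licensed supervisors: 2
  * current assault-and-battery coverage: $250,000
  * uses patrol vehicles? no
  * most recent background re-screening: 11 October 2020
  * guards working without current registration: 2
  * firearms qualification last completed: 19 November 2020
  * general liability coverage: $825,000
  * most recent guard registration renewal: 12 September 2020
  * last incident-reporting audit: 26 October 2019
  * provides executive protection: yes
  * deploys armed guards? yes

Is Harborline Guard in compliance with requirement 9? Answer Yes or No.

No

9. condition 'provides executive protection' holds; client-site audit 49 days ago vs limit 45 → not met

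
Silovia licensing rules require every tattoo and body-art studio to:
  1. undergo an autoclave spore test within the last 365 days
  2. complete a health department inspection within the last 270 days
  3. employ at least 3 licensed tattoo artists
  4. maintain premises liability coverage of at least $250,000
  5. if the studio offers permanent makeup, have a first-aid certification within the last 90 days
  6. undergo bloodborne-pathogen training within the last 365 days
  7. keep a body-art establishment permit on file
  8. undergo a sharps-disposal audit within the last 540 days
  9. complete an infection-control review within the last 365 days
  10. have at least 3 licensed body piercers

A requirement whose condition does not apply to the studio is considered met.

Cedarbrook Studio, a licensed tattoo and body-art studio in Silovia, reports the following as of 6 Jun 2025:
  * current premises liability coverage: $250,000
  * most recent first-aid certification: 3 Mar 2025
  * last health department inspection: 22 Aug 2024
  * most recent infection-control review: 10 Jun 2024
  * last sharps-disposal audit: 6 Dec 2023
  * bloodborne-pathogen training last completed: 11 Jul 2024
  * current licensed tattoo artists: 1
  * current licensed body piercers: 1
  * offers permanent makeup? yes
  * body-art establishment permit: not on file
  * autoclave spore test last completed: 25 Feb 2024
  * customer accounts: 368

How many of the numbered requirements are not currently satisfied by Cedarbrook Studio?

7

1. autoclave spore test 467 days ago vs limit 365 → not met
2. health department inspection 288 days ago vs limit 270 → not met
3. licensed tattoo artists 1 < 3 → not met
4. premises liability coverage $250,000 ≥ $250,000 → met
5. condition 'offers permanent makeup' holds; first-aid certification 95 days ago vs limit 90 → not met
6. bloodborne-pathogen training 330 days ago vs limit 365 → met
7. body-art establishment permit absent → not met
8. sharps-disposal audit 548 days ago vs limit 540 → not met
9. infection-control review 361 days ago vs limit 365 → met
10. licensed body piercers 1 < 3 → not met
Not met: 7 of 10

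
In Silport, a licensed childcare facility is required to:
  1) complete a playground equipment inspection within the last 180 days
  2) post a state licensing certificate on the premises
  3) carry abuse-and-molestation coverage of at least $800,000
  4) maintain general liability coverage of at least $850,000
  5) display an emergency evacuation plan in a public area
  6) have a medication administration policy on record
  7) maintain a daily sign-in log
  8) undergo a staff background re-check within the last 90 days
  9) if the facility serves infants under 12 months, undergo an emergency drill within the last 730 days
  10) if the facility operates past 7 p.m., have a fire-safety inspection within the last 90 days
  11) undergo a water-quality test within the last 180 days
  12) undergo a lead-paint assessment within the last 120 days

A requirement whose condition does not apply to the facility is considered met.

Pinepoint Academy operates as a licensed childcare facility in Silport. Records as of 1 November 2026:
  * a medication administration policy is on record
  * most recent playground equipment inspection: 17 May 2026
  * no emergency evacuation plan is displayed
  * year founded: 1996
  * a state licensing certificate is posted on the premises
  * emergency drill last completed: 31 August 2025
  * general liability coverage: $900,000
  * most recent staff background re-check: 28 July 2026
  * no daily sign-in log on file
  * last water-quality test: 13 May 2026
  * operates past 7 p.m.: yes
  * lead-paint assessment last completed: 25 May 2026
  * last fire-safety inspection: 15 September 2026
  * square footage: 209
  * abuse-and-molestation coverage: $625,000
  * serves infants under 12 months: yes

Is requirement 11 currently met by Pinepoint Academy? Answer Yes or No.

11. water-quality test 172 days ago vs limit 180 → met

Yes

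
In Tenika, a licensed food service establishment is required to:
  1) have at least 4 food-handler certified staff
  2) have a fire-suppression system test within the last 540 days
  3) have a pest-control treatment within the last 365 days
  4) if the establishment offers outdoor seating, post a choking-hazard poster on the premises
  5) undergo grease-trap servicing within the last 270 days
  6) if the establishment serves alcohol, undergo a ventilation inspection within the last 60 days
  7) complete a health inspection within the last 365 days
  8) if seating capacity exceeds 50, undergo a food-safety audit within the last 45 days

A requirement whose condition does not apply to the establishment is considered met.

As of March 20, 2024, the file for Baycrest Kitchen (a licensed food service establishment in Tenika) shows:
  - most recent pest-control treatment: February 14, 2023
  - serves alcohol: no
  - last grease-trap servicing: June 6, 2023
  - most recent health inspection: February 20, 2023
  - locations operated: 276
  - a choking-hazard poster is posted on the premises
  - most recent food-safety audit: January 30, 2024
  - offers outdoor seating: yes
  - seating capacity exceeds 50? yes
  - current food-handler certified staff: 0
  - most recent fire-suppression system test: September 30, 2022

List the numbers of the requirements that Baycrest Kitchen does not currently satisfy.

1, 3, 5, 7, 8

1. food-handler certified staff 0 < 4 → not met
2. fire-suppression system test 537 days ago vs limit 540 → met
3. pest-control treatment 400 days ago vs limit 365 → not met
4. condition 'offers outdoor seating' holds; choking-hazard poster present → met
5. grease-trap servicing 288 days ago vs limit 270 → not met
6. condition 'serves alcohol' does not hold → requirement n/a → met
7. health inspection 394 days ago vs limit 365 → not met
8. condition 'seating capacity exceeds 50' holds; food-safety audit 50 days ago vs limit 45 → not met
Not met: 1, 3, 5, 7, 8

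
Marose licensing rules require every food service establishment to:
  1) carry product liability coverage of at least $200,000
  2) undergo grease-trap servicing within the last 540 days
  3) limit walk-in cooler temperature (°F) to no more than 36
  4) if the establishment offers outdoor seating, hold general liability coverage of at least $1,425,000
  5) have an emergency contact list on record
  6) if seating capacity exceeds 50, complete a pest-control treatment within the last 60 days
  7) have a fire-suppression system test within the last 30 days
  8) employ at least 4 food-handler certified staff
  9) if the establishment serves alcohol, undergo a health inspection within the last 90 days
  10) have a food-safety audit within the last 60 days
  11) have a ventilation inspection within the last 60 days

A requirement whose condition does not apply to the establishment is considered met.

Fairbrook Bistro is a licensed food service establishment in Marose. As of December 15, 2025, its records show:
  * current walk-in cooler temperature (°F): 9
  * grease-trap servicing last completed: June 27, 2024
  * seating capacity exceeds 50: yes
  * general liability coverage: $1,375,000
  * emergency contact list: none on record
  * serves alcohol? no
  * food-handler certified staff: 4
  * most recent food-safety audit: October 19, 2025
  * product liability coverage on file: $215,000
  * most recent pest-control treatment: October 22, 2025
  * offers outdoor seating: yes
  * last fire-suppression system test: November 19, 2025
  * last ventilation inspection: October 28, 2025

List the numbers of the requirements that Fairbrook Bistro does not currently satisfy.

4, 5

1. product liability coverage $215,000 ≥ $200,000 → met
2. grease-trap servicing 536 days ago vs limit 540 → met
3. walk-in cooler temperature (°F) 9 ≤ 36 → met
4. condition 'offers outdoor seating' holds; general liability coverage $1,375,000 < $1,425,000 → not met
5. emergency contact list absent → not met
6. condition 'seating capacity exceeds 50' holds; pest-control treatment 54 days ago vs limit 60 → met
7. fire-suppression system test 26 days ago vs limit 30 → met
8. food-handler certified staff 4 ≥ 4 → met
9. condition 'serves alcohol' does not hold → requirement n/a → met
10. food-safety audit 57 days ago vs limit 60 → met
11. ventilation inspection 48 days ago vs limit 60 → met
Not met: 4, 5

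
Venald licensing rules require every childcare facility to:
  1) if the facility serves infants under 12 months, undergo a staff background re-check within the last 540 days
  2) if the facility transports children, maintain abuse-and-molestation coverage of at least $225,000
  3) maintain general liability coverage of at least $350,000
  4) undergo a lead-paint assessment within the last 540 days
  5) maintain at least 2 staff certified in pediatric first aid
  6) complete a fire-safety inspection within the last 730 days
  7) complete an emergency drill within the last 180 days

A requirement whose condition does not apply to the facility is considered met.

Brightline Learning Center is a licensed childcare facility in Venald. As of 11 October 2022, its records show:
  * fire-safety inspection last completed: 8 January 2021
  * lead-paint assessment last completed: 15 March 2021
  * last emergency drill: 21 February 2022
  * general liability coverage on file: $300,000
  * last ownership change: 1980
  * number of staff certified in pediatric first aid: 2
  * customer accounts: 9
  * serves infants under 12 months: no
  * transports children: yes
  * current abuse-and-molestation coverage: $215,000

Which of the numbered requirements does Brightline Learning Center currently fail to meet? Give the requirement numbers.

2, 3, 4, 7

1. condition 'serves infants under 12 months' does not hold → requirement n/a → met
2. condition 'transports children' holds; abuse-and-molestation coverage $215,000 < $225,000 → not met
3. general liability coverage $300,000 < $350,000 → not met
4. lead-paint assessment 575 days ago vs limit 540 → not met
5. staff certified in pediatric first aid 2 ≥ 2 → met
6. fire-safety inspection 641 days ago vs limit 730 → met
7. emergency drill 232 days ago vs limit 180 → not met
Not met: 2, 3, 4, 7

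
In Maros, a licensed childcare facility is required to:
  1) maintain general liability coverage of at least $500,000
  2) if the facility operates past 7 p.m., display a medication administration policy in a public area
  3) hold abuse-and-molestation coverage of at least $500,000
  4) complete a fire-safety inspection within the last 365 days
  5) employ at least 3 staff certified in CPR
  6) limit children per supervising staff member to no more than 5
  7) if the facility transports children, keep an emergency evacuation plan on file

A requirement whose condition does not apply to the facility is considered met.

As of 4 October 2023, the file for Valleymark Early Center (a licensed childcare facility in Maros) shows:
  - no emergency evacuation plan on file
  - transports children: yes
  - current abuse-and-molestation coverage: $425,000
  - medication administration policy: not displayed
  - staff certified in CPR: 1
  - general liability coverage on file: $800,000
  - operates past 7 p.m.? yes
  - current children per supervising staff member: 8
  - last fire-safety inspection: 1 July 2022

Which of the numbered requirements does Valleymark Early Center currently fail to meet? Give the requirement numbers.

1. general liability coverage $800,000 ≥ $500,000 → met
2. condition 'operates past 7 p.m.' holds; medication administration policy absent → not met
3. abuse-and-molestation coverage $425,000 < $500,000 → not met
4. fire-safety inspection 460 days ago vs limit 365 → not met
5. staff certified in CPR 1 < 3 → not met
6. children per supervising staff member 8 > 5 → not met
7. condition 'transports children' holds; emergency evacuation plan absent → not met
Not met: 2, 3, 4, 5, 6, 7

2, 3, 4, 5, 6, 7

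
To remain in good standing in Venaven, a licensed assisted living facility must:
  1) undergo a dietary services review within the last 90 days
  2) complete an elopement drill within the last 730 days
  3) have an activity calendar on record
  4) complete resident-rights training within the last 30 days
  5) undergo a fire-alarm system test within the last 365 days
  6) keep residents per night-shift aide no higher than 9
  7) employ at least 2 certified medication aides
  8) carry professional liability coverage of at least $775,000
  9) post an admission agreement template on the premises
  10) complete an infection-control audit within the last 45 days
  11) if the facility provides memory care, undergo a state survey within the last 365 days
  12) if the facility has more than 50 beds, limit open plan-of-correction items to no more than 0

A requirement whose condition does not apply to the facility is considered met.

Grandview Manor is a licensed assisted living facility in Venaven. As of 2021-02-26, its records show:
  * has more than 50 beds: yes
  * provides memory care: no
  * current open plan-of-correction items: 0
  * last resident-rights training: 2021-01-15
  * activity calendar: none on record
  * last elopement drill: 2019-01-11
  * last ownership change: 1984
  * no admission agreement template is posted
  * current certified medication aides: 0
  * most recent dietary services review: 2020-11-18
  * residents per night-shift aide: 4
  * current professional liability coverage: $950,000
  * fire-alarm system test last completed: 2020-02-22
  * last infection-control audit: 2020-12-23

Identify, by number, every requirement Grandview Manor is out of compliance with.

1, 2, 3, 4, 5, 7, 9, 10

1. dietary services review 100 days ago vs limit 90 → not met
2. elopement drill 777 days ago vs limit 730 → not met
3. activity calendar absent → not met
4. resident-rights training 42 days ago vs limit 30 → not met
5. fire-alarm system test 370 days ago vs limit 365 → not met
6. residents per night-shift aide 4 ≤ 9 → met
7. certified medication aides 0 < 2 → not met
8. professional liability coverage $950,000 ≥ $775,000 → met
9. admission agreement template absent → not met
10. infection-control audit 65 days ago vs limit 45 → not met
11. condition 'provides memory care' does not hold → requirement n/a → met
12. condition 'has more than 50 beds' holds; open plan-of-correction items 0 ≤ 0 → met
Not met: 1, 2, 3, 4, 5, 7, 9, 10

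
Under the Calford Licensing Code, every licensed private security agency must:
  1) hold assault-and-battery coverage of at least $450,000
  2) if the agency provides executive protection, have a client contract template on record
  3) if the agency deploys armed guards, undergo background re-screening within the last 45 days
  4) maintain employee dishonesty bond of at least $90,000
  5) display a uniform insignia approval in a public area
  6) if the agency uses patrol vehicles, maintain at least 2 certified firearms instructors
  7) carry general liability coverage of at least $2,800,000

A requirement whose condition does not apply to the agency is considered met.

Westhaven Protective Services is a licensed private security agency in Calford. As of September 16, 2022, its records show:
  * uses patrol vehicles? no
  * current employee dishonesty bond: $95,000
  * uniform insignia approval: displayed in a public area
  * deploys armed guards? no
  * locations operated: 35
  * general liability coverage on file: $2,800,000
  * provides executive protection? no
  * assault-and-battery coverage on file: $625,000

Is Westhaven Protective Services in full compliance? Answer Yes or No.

Yes

1. assault-and-battery coverage $625,000 ≥ $450,000 → met
2. condition 'provides executive protection' does not hold → requirement n/a → met
3. condition 'deploys armed guards' does not hold → requirement n/a → met
4. employee dishonesty bond $95,000 ≥ $90,000 → met
5. uniform insignia approval present → met
6. condition 'uses patrol vehicles' does not hold → requirement n/a → met
7. general liability coverage $2,800,000 ≥ $2,800,000 → met
All met.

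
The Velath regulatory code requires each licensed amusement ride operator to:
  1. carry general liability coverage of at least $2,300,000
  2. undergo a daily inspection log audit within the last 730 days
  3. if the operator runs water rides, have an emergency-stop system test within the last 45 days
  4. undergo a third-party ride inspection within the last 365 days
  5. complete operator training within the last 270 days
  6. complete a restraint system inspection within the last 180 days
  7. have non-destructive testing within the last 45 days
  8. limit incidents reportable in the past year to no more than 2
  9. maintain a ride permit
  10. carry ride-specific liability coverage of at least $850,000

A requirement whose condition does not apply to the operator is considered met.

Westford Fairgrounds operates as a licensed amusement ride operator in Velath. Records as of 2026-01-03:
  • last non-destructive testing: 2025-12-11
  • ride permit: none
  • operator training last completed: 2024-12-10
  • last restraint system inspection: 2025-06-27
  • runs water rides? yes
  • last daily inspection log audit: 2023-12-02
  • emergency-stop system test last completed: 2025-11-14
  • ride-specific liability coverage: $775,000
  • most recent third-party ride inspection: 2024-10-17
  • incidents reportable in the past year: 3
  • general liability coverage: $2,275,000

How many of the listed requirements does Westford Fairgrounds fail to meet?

9

1. general liability coverage $2,275,000 < $2,300,000 → not met
2. daily inspection log audit 763 days ago vs limit 730 → not met
3. condition 'runs water rides' holds; emergency-stop system test 50 days ago vs limit 45 → not met
4. third-party ride inspection 443 days ago vs limit 365 → not met
5. operator training 389 days ago vs limit 270 → not met
6. restraint system inspection 190 days ago vs limit 180 → not met
7. non-destructive testing 23 days ago vs limit 45 → met
8. incidents reportable in the past year 3 > 2 → not met
9. ride permit absent → not met
10. ride-specific liability coverage $775,000 < $850,000 → not met
Not met: 9 of 10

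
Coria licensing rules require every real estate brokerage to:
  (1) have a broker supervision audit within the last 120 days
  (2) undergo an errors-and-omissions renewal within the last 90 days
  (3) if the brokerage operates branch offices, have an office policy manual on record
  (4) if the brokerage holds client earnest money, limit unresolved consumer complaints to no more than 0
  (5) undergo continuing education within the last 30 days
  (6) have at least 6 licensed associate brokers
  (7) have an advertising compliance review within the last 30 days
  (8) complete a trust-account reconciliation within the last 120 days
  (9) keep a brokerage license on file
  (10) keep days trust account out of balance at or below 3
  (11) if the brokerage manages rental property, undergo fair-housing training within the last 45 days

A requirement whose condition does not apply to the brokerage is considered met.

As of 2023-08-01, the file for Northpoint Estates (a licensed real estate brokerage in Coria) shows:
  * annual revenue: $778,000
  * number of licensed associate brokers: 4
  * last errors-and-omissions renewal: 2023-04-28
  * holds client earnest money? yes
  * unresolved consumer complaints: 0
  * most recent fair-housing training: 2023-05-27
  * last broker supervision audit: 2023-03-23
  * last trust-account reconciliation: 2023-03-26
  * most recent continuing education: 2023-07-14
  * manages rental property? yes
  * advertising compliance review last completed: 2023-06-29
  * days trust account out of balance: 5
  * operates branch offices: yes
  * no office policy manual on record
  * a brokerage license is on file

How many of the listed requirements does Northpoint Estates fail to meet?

8

1. broker supervision audit 131 days ago vs limit 120 → not met
2. errors-and-omissions renewal 95 days ago vs limit 90 → not met
3. condition 'operates branch offices' holds; office policy manual absent → not met
4. condition 'holds client earnest money' holds; unresolved consumer complaints 0 ≤ 0 → met
5. continuing education 18 days ago vs limit 30 → met
6. licensed associate brokers 4 < 6 → not met
7. advertising compliance review 33 days ago vs limit 30 → not met
8. trust-account reconciliation 128 days ago vs limit 120 → not met
9. brokerage license present → met
10. days trust account out of balance 5 > 3 → not met
11. condition 'manages rental property' holds; fair-housing training 66 days ago vs limit 45 → not met
Not met: 8 of 11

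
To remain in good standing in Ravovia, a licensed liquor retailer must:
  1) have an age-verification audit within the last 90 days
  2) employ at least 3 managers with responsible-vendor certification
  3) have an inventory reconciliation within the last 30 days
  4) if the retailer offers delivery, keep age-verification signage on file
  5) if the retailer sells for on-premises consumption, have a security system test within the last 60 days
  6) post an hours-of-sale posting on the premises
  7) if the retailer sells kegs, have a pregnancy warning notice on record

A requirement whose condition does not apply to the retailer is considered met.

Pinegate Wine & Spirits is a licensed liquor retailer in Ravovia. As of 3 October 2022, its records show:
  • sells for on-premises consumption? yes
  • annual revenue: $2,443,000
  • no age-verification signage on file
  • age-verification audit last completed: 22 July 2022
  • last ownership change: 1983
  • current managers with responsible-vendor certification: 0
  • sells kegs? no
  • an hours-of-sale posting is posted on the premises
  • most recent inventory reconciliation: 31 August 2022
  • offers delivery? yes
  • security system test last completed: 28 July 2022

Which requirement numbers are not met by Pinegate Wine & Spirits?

1. age-verification audit 73 days ago vs limit 90 → met
2. managers with responsible-vendor certification 0 < 3 → not met
3. inventory reconciliation 33 days ago vs limit 30 → not met
4. condition 'offers delivery' holds; age-verification signage absent → not met
5. condition 'sells for on-premises consumption' holds; security system test 67 days ago vs limit 60 → not met
6. hours-of-sale posting present → met
7. condition 'sells kegs' does not hold → requirement n/a → met
Not met: 2, 3, 4, 5

2, 3, 4, 5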